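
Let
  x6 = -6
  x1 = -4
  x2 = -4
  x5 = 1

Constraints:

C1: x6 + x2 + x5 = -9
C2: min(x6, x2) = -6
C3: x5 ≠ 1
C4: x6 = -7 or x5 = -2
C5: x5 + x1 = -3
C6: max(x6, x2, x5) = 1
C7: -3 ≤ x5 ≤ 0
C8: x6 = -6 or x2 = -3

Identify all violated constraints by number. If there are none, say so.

C1: x6 + x2 + x5 = -6 + (-4) + 1 = -9  true
C2: min(-6, -4) = -6  true
C3: x5 = 1, but 1 is required to differ  false
C4: x6 = -6 ≠ -7 and x5 = 1 ≠ -2; both disjuncts false  false
C5: x5 + x1 = 1 + (-4) = -3  true
C6: max(-6, -4, 1) = 1  true
C7: x5 = 1 is outside [-3, 0]  false
C8: x6 = -6 = -6 (first disjunct)  true

Constraints 3, 4, 7 do not hold.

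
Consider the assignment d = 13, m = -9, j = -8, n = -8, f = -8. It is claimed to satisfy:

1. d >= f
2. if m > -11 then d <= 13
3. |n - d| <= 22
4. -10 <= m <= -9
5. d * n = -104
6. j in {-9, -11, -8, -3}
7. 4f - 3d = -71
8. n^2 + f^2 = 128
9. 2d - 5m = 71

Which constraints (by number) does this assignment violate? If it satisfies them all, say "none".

None — every constraint holds.

1. d = 13, f = -8; 13 ≥ -8  yes
2. m = -9 > -11, so we need d ≤ 13; d = 13 ≤ 13  yes
3. |-8 - 13| = 21; 21 ≤ 22  yes
4. m = -9 lies in [-10, -9]  yes
5. d * n = 13 * (-8) = -104  yes
6. j = -8 is in {-9, -11, -8, -3}  yes
7. 4f - 3d = 4(-8) - 3(13) = -71  yes
8. n^2 + f^2 = (-8)^2 + (-8)^2 = 64 + 64 = 128  yes
9. 2d - 5m = 2(13) - 5(-9) = 71  yes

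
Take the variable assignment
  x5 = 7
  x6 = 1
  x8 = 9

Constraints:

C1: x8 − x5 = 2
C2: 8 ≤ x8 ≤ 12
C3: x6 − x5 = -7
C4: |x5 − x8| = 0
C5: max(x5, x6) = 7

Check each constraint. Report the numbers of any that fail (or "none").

Constraints 3, 4 do not hold.

C1: x8 − x5 = 9 − 7 = 2  OK
C2: x8 = 9 lies in [8, 12]  OK
C3: x6 − x5 = 1 − 7 = -6, not -7  FAIL
C4: |7 − 9| = 2, not 0  FAIL
C5: max(7, 1) = 7  OK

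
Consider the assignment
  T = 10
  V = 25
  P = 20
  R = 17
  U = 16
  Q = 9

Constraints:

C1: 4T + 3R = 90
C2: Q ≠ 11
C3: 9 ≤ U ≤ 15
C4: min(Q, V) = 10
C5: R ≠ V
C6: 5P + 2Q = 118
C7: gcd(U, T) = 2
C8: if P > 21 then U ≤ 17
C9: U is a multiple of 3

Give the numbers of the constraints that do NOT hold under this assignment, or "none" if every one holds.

C1: 4T + 3R = 4(10) + 3(17) = 91, not 90 — does not hold.
C2: Q = 9, and 9 ≠ 11 — holds.
C3: U = 16 is outside [9, 15] — does not hold.
C4: min(9, 25) = 9, not 10 — does not hold.
C5: R = 17, V = 25; distinct — holds.
C6: 5P + 2Q = 5(20) + 2(9) = 118 — holds.
C7: gcd(16, 10) = 2 — holds.
C8: P = 20, not > 21; antecedent false, conditional vacuously true — holds.
C9: 16 = 3×5 + 1, so 3 does not divide 16 — does not hold.

Constraints 1, 3, 4, and 9 are violated.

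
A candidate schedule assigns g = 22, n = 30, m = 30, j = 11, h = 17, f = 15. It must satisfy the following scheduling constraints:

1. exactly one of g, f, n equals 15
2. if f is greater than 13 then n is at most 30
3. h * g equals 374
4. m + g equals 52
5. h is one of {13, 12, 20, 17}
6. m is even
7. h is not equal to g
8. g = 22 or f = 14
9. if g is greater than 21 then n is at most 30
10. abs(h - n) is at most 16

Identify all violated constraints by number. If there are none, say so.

None — every constraint holds.

1. g=22, f=15, n=30; 1 of them equals 15  ✔
2. f = 15 > 13, so we need n ≤ 30; n = 30 ≤ 30  ✔
3. h * g = 17 * 22 = 374  ✔
4. m + g = 30 + 22 = 52  ✔
5. h = 17 is in {13, 12, 20, 17}  ✔
6. m = 30 is even  ✔
7. h = 17, g = 22; distinct  ✔
8. g = 22 = 22 (first disjunct)  ✔
9. g = 22 > 21, so we need n ≤ 30; n = 30 ≤ 30  ✔
10. abs(17 - 30) = 13; 13 ≤ 16  ✔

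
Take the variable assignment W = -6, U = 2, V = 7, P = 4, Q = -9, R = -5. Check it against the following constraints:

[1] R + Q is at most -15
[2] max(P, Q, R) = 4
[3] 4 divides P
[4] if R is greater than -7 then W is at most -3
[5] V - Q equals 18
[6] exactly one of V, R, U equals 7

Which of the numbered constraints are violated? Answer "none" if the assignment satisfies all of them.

[1] R + Q = -5 + (-9) = -14; -14 > -15, bound -15 not met — does not hold.
[2] max(4, -9, -5) = 4 — holds.
[3] 4 / 4 = 1, so 4 divides 4 — holds.
[4] R = -5 > -7, so we need W ≤ -3; W = -6 ≤ -3 — holds.
[5] V - Q = 7 - (-9) = 16, not 18 — does not hold.
[6] V=7, R=-5, U=2; 1 of them equals 7 — holds.

No — constraints 1 and 5 are not satisfied.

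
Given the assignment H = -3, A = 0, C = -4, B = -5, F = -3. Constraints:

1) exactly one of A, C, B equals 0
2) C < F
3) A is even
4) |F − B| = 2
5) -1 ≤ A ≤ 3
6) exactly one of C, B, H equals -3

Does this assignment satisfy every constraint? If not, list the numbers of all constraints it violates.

All constraints are satisfied.

1) A=0, C=-4, B=-5; 1 of them equals 0 — holds.
2) C = -4, F = -3; -4 < -3 — holds.
3) A = 0 is even — holds.
4) |-3 − (-5)| = 2 — holds.
5) A = 0 lies in [-1, 3] — holds.
6) C=-4, B=-5, H=-3; 1 of them equals -3 — holds.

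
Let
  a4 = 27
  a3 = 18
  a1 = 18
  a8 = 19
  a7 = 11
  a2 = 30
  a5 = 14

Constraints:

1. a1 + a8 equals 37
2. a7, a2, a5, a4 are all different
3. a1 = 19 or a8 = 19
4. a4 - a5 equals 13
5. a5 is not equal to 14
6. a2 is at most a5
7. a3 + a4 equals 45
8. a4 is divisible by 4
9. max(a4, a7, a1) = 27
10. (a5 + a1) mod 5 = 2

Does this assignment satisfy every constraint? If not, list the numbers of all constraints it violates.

Constraints 5, 6, and 8 are violated.

1. a1 + a8 = 18 + 19 = 37 — holds.
2. values 11, 30, 14, 27 are pairwise distinct — holds.
3. a1 = 18 ≠ 19, but a8 = 19 = 19 (second disjunct) — holds.
4. a4 - a5 = 27 - 14 = 13 — holds.
5. a5 = 14, but 14 is required to differ — fails.
6. a2 = 30, a5 = 14; 30 > 14 (want ≤) — fails.
7. a3 + a4 = 18 + 27 = 45 — holds.
8. 27 = 4*6 + 3, so 4 does not divide 27 — fails.
9. max(27, 11, 18) = 27 — holds.
10. a5 + a1 = 32; 32 mod 5 = 2 — holds.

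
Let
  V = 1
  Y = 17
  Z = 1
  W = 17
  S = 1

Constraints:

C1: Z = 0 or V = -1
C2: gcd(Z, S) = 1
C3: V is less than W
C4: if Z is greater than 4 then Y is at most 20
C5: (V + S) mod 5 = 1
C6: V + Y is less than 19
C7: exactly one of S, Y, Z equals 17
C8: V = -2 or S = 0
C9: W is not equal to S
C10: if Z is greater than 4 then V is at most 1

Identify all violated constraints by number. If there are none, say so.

C1: Z = 1 ≠ 0 and V = 1 ≠ -1; both disjuncts false  FAIL
C2: gcd(1, 1) = 1  OK
C3: V = 1, W = 17; 1 < 17  OK
C4: Z = 1, not > 4; antecedent false, conditional vacuously true  OK
C5: V + S = 2; 2 mod 5 = 2, not 1  FAIL
C6: V + Y = 1 + 17 = 18; 18 < 19  OK
C7: S=1, Y=17, Z=1; 1 of them equals 17  OK
C8: V = 1 ≠ -2 and S = 1 ≠ 0; both disjuncts false  FAIL
C9: W = 17, S = 1; distinct  OK
C10: Z = 1, not > 4; antecedent false, conditional vacuously true  OK

Constraints 1, 5, and 8 are violated.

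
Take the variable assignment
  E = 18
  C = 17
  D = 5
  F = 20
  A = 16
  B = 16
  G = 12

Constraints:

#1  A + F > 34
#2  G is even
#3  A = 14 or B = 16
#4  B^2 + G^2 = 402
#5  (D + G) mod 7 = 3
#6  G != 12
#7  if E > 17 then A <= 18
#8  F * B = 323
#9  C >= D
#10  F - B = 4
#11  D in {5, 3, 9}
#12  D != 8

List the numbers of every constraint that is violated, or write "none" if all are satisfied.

Constraints 4, 6, and 8 are violated.

#1 A + F = 16 + 20 = 36; 36 > 34 — satisfied.
#2 G = 12 is even — satisfied.
#3 A = 16 ≠ 14, but B = 16 = 16 (second disjunct) — satisfied.
#4 B^2 + G^2 = 16^2 + 12^2 = 256 + 144 = 400, not 402 — violated.
#5 D + G = 17; 17 mod 7 = 3 — satisfied.
#6 G = 12, but 12 is required to differ — violated.
#7 E = 18 > 17, so we need A ≤ 18; A = 16 ≤ 18 — satisfied.
#8 F * B = 20 * 16 = 320, not 323 — violated.
#9 C = 17, D = 5; 17 ≥ 5 — satisfied.
#10 F - B = 20 - 16 = 4 — satisfied.
#11 D = 5 is in {5, 3, 9} — satisfied.
#12 D = 5, and 5 ≠ 8 — satisfied.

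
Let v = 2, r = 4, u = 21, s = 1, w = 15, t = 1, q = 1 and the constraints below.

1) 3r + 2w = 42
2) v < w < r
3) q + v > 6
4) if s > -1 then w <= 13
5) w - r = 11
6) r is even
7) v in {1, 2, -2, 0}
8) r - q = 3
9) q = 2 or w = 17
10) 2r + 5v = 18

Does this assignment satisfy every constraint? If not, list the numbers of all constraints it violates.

Constraints 2, 3, 4, and 9 do not hold.

1) 3r + 2w = 3(4) + 2(15) = 42 — satisfied.
2) values 2, 15, 4; w = 15 is not < r = 4 — violated.
3) q + v = 1 + 2 = 3; 3 ≤ 6, bound 6 not met — violated.
4) s = 1 > -1, so we need w ≤ 13; but w = 15 > 13 — violated.
5) w - r = 15 - 4 = 11 — satisfied.
6) r = 4 is even — satisfied.
7) v = 2 is in {1, 2, -2, 0} — satisfied.
8) r - q = 4 - 1 = 3 — satisfied.
9) q = 1 ≠ 2 and w = 15 ≠ 17; both disjuncts false — violated.
10) 2r + 5v = 2(4) + 5(2) = 18 — satisfied.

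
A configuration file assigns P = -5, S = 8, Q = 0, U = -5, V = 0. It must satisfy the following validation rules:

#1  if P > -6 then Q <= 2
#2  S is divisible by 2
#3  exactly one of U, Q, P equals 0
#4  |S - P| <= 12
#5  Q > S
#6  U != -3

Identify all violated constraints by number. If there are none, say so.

#1 P = -5 > -6, so we need Q ≤ 2; Q = 0 ≤ 2  ✔
#2 8 / 2 = 4, so 2 divides 8  ✔
#3 U=-5, Q=0, P=-5; 1 of them equals 0  ✔
#4 |8 - (-5)| = 13; 13 > 12, exceeds bound 12  ✘
#5 Q = 0, S = 8; 0 ≤ 8 (want >)  ✘
#6 U = -5, and -5 ≠ -3  ✔

The assignment fails constraints 4 and 5.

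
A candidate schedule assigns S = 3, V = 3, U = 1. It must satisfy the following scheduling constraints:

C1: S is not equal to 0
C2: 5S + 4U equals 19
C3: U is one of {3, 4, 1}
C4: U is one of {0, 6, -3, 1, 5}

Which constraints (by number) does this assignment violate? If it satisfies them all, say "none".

C1: S = 3, and 3 ≠ 0  true
C2: 5S + 4U = 5(3) + 4(1) = 19  true
C3: U = 1 is in {3, 4, 1}  true
C4: U = 1 is in {0, 6, -3, 1, 5}  true

None — every constraint holds.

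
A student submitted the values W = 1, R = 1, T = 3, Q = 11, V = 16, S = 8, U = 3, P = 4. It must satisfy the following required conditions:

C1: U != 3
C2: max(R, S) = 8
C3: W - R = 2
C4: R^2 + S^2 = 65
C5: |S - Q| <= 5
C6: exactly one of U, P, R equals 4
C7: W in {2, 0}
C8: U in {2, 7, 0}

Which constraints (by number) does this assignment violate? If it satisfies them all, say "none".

The assignment fails constraints 1, 3, 7, and 8.

C1: U = 3, but 3 is required to differ — does not hold.
C2: max(1, 8) = 8 — holds.
C3: W - R = 1 - 1 = 0, not 2 — does not hold.
C4: R^2 + S^2 = 1^2 + 8^2 = 1 + 64 = 65 — holds.
C5: |8 - 11| = 3; 3 ≤ 5 — holds.
C6: U=3, P=4, R=1; 1 of them equals 4 — holds.
C7: W = 1 is not in {2, 0} — does not hold.
C8: U = 3 is not in {2, 7, 0} — does not hold.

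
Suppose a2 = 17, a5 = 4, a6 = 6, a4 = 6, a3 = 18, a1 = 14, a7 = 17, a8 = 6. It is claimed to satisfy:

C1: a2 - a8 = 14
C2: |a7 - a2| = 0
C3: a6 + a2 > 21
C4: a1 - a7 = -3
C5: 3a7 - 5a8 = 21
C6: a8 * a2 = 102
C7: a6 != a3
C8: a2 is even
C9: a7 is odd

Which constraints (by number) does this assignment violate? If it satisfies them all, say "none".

No — constraints 1 and 8 are not satisfied.

C1: a2 - a8 = 17 - 6 = 11, not 14 — violated.
C2: |17 - 17| = 0 — satisfied.
C3: a6 + a2 = 6 + 17 = 23; 23 > 21 — satisfied.
C4: a1 - a7 = 14 - 17 = -3 — satisfied.
C5: 3a7 - 5a8 = 3(17) - 5(6) = 21 — satisfied.
C6: a8 * a2 = 6 * 17 = 102 — satisfied.
C7: a6 = 6, a3 = 18; distinct — satisfied.
C8: a2 = 17 is odd — violated.
C9: a7 = 17 is odd — satisfied.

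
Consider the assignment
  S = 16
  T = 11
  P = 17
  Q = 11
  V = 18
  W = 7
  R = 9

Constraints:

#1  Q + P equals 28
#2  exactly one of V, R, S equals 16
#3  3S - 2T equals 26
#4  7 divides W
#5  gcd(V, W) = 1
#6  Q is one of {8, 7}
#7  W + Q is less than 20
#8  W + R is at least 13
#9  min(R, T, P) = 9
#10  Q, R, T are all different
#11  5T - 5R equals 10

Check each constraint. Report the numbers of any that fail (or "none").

The assignment fails constraints 6, 10.

#1 Q + P = 11 + 17 = 28  ✓
#2 V=18, R=9, S=16; 1 of them equals 16  ✓
#3 3S - 2T = 3(16) - 2(11) = 26  ✓
#4 7 / 7 = 1, so 7 divides 7  ✓
#5 gcd(18, 7) = 1  ✓
#6 Q = 11 is not in {8, 7}  ✗
#7 W + Q = 7 + 11 = 18; 18 < 20  ✓
#8 W + R = 7 + 9 = 16; 16 ≥ 13  ✓
#9 min(9, 11, 17) = 9  ✓
#10 Q = T = 11, not all different  ✗
#11 5T - 5R = 5(11) - 5(9) = 10  ✓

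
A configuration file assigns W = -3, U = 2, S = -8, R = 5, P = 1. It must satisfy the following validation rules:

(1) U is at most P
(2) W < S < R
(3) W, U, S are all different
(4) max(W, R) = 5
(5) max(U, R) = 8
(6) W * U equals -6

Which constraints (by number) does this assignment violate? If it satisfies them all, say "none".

(1) U = 2, P = 1; 2 > 1 (want ≤) — violated.
(2) values -3, -8, 5; W = -3 is not < S = -8 — violated.
(3) values -3, 2, -8 are pairwise distinct — OK.
(4) max(-3, 5) = 5 — OK.
(5) max(2, 5) = 5, not 8 — violated.
(6) W * U = -3 * 2 = -6 — OK.

The assignment fails constraints 1, 2, 5.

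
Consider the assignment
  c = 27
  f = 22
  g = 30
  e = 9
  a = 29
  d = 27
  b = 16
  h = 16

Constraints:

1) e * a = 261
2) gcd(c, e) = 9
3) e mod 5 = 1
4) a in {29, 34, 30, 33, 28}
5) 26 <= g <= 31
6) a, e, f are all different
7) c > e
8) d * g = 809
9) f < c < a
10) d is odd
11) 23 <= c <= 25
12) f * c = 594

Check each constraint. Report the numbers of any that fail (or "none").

1) e * a = 9 * 29 = 261 — holds.
2) gcd(27, 9) = 9 — holds.
3) 9 mod 5 = 4, not 1 — fails.
4) a = 29 is in {29, 34, 30, 33, 28} — holds.
5) g = 30 lies in [26, 31] — holds.
6) values 29, 9, 22 are pairwise distinct — holds.
7) c = 27, e = 9; 27 > 9 — holds.
8) d * g = 27 * 30 = 810, not 809 — fails.
9) values 22 < 27 < 29 — holds.
10) d = 27 is odd — holds.
11) c = 27 is outside [23, 25] — fails.
12) f * c = 22 * 27 = 594 — holds.

Violated: 3, 8, and 11.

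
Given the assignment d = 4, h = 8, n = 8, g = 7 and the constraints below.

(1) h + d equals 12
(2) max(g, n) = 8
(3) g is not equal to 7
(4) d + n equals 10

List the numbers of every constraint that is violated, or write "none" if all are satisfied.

No — constraints 3, 4 are not satisfied.

(1) h + d = 8 + 4 = 12 — OK.
(2) max(7, 8) = 8 — OK.
(3) g = 7, but 7 is required to differ — violated.
(4) d + n = 4 + 8 = 12, not 10 — violated.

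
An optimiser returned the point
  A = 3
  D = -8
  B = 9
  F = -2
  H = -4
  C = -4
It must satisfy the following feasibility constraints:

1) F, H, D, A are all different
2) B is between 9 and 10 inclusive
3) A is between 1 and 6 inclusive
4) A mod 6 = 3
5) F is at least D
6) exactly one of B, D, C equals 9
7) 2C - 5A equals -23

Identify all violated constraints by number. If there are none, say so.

1) values -2, -4, -8, 3 are pairwise distinct — OK.
2) B = 9 lies in [9, 10] — OK.
3) A = 3 lies in [1, 6] — OK.
4) 3 mod 6 = 3 — OK.
5) F = -2, D = -8; -2 ≥ -8 — OK.
6) B=9, D=-8, C=-4; 1 of them equals 9 — OK.
7) 2C - 5A = 2(-4) - 5(3) = -23 — OK.

Yes — all constraints hold.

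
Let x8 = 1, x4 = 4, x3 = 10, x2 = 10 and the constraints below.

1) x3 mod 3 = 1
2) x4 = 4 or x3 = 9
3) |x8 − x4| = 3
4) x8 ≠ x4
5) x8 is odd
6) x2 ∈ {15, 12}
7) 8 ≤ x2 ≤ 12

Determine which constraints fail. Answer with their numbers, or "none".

Constraint 6 is violated.

1) 10 mod 3 = 1 — satisfied.
2) x4 = 4 = 4 (first disjunct) — satisfied.
3) |1 − 4| = 3 — satisfied.
4) x8 = 1, x4 = 4; distinct — satisfied.
5) x8 = 1 is odd — satisfied.
6) x2 = 10 is not in {15, 12} — violated.
7) x2 = 10 lies in [8, 12] — satisfied.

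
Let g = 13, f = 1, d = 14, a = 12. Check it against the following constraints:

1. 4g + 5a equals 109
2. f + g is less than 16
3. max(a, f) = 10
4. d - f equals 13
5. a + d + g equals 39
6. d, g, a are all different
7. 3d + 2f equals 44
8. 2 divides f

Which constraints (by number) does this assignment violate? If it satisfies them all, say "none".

1. 4g + 5a = 4(13) + 5(12) = 112, not 109 — violated.
2. f + g = 1 + 13 = 14; 14 < 16 — OK.
3. max(12, 1) = 12, not 10 — violated.
4. d - f = 14 - 1 = 13 — OK.
5. a + d + g = 12 + 14 + 13 = 39 — OK.
6. values 14, 13, 12 are pairwise distinct — OK.
7. 3d + 2f = 3(14) + 2(1) = 44 — OK.
8. 1 = 2*0 + 1, so 2 does not divide 1 — violated.

No — constraints 1, 3, and 8 are not satisfied.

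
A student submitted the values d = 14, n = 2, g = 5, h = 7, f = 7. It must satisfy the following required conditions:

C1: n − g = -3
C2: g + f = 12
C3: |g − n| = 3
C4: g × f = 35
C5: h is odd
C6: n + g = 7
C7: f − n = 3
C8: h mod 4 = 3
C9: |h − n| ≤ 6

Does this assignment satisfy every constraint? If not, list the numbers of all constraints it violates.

C1: n − g = 2 − 5 = -3 — OK.
C2: g + f = 5 + 7 = 12 — OK.
C3: |5 − 2| = 3 — OK.
C4: g × f = 5 × 7 = 35 — OK.
C5: h = 7 is odd — OK.
C6: n + g = 2 + 5 = 7 — OK.
C7: f − n = 7 − 2 = 5, not 3 — violated.
C8: 7 mod 4 = 3 — OK.
C9: |7 − 2| = 5; 5 ≤ 6 — OK.

Constraint 7 does not hold.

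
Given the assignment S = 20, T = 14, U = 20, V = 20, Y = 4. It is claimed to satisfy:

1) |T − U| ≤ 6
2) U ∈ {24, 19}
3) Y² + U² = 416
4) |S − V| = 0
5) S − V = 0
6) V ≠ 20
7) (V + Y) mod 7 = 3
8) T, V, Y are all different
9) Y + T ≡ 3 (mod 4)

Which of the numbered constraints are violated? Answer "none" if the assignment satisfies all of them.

1) |14 − 20| = 6; 6 ≤ 6 — satisfied.
2) U = 20 is not in {24, 19} — violated.
3) Y² + U² = 4² + 20² = 16 + 400 = 416 — satisfied.
4) |20 − 20| = 0 — satisfied.
5) S − V = 20 − 20 = 0 — satisfied.
6) V = 20, but 20 is required to differ — violated.
7) V + Y = 24; 24 mod 7 = 3 — satisfied.
8) values 14, 20, 4 are pairwise distinct — satisfied.
9) Y + T = 18; 18 mod 4 = 2, not 3 — violated.

No — constraints 2, 6, 9 are not satisfied.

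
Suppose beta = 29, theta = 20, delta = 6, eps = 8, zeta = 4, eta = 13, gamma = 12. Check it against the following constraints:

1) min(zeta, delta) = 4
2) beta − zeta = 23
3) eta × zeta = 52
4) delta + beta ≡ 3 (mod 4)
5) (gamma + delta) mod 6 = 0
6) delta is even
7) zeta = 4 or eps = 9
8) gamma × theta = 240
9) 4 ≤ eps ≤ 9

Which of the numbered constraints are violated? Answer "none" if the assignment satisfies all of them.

Violated: 2.

1) min(4, 6) = 4  true
2) beta − zeta = 29 − 4 = 25, not 23  false
3) eta × zeta = 13 × 4 = 52  true
4) delta + beta = 35; 35 mod 4 = 3  true
5) gamma + delta = 18; 18 mod 6 = 0  true
6) delta = 6 is even  true
7) zeta = 4 = 4 (first disjunct)  true
8) gamma × theta = 12 × 20 = 240  true
9) eps = 8 lies in [4, 9]  true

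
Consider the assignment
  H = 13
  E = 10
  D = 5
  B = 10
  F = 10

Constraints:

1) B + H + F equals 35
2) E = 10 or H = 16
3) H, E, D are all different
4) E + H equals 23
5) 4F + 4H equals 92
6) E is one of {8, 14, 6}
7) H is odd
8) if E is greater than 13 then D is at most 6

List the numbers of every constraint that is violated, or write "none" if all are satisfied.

Constraints 1, 6 are violated.

1) B + H + F = 10 + 13 + 10 = 33, not 35 — violated.
2) E = 10 = 10 (first disjunct) — satisfied.
3) values 13, 10, 5 are pairwise distinct — satisfied.
4) E + H = 10 + 13 = 23 — satisfied.
5) 4F + 4H = 4(10) + 4(13) = 92 — satisfied.
6) E = 10 is not in {8, 14, 6} — violated.
7) H = 13 is odd — satisfied.
8) E = 10, not > 13; antecedent false, conditional vacuously true — satisfied.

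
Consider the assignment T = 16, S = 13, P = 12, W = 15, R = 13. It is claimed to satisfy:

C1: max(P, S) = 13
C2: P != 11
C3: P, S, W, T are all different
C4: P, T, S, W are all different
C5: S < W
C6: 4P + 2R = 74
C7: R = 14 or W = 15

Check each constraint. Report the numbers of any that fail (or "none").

Yes — all constraints hold.

C1: max(12, 13) = 13 — OK.
C2: P = 12, and 12 ≠ 11 — OK.
C3: values 12, 13, 15, 16 are pairwise distinct — OK.
C4: values 12, 16, 13, 15 are pairwise distinct — OK.
C5: S = 13, W = 15; 13 < 15 — OK.
C6: 4P + 2R = 4(12) + 2(13) = 74 — OK.
C7: R = 13 ≠ 14, but W = 15 = 15 (second disjunct) — OK.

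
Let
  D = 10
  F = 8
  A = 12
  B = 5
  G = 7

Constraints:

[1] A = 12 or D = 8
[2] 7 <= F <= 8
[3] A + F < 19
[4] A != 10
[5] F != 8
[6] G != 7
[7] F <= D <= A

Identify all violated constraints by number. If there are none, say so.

[1] A = 12 = 12 (first disjunct) — OK.
[2] F = 8 lies in [7, 8] — OK.
[3] A + F = 12 + 8 = 20; 20 ≥ 19, bound 19 not met — violated.
[4] A = 12, and 12 ≠ 10 — OK.
[5] F = 8, but 8 is required to differ — violated.
[6] G = 7, but 7 is required to differ — violated.
[7] values 8 <= 10 <= 12 — OK.

Violated: 3, 5, 6.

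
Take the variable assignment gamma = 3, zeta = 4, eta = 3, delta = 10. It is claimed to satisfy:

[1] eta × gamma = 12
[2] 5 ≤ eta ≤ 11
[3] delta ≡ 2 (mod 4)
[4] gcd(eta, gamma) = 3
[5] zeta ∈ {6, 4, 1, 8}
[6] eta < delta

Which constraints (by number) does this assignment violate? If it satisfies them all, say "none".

[1] eta × gamma = 3 × 3 = 9, not 12  false
[2] eta = 3 is outside [5, 11]  false
[3] 10 mod 4 = 2  true
[4] gcd(3, 3) = 3  true
[5] zeta = 4 is in {6, 4, 1, 8}  true
[6] eta = 3, delta = 10; 3 < 10  true

Violated: 1 and 2.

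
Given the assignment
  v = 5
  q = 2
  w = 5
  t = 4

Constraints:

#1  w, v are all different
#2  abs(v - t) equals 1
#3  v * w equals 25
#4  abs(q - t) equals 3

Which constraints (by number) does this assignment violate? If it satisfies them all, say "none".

#1 w = v = 5, not all different — violated.
#2 abs(5 - 4) = 1 — satisfied.
#3 v * w = 5 * 5 = 25 — satisfied.
#4 abs(2 - 4) = 2, not 3 — violated.

Constraints 1, 4 are violated.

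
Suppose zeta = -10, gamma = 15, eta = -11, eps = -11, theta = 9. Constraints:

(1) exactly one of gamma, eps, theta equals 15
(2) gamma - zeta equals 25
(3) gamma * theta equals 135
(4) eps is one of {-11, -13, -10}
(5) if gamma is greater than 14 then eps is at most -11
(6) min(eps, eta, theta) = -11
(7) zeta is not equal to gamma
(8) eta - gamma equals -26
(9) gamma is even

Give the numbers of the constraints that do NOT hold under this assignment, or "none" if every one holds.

Violated: 9.

(1) gamma=15, eps=-11, theta=9; 1 of them equals 15 — OK.
(2) gamma - zeta = 15 - (-10) = 25 — OK.
(3) gamma * theta = 15 * 9 = 135 — OK.
(4) eps = -11 is in {-11, -13, -10} — OK.
(5) gamma = 15 > 14, so we need eps ≤ -11; eps = -11 ≤ -11 — OK.
(6) min(-11, -11, 9) = -11 — OK.
(7) zeta = -10, gamma = 15; distinct — OK.
(8) eta - gamma = -11 - 15 = -26 — OK.
(9) gamma = 15 is odd — violated.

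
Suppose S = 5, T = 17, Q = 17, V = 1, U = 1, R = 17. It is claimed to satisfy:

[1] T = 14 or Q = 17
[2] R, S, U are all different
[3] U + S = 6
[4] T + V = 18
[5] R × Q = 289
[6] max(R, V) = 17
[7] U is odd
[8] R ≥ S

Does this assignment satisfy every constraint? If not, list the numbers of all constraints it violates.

The assignment satisfies every constraint.

[1] T = 17 ≠ 14, but Q = 17 = 17 (second disjunct)  ✔
[2] values 17, 5, 1 are pairwise distinct  ✔
[3] U + S = 1 + 5 = 6  ✔
[4] T + V = 17 + 1 = 18  ✔
[5] R × Q = 17 × 17 = 289  ✔
[6] max(17, 1) = 17  ✔
[7] U = 1 is odd  ✔
[8] R = 17, S = 5; 17 ≥ 5  ✔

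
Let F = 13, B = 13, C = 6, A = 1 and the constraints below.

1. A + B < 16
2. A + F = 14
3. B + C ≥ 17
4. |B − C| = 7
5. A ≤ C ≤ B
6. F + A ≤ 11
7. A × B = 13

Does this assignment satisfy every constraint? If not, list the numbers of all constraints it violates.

No — constraint 6 is not satisfied.

1. A + B = 1 + 13 = 14; 14 < 16 — satisfied.
2. A + F = 1 + 13 = 14 — satisfied.
3. B + C = 13 + 6 = 19; 19 ≥ 17 — satisfied.
4. |13 − 6| = 7 — satisfied.
5. values 1 ≤ 6 ≤ 13 — satisfied.
6. F + A = 13 + 1 = 14; 14 > 11, bound 11 not met — violated.
7. A × B = 1 × 13 = 13 — satisfied.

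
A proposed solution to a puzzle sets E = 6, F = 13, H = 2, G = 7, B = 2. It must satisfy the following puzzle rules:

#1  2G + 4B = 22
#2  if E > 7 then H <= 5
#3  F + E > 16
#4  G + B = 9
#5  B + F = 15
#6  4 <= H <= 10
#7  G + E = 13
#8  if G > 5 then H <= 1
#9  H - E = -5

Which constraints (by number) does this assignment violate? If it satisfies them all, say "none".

Violated: 6, 8, and 9.

#1 2G + 4B = 2(7) + 4(2) = 22 — OK.
#2 E = 6, not > 7; antecedent false, conditional vacuously true — OK.
#3 F + E = 13 + 6 = 19; 19 > 16 — OK.
#4 G + B = 7 + 2 = 9 — OK.
#5 B + F = 2 + 13 = 15 — OK.
#6 H = 2 is outside [4, 10] — violated.
#7 G + E = 7 + 6 = 13 — OK.
#8 G = 7 > 5, so we need H ≤ 1; but H = 2 > 1 — violated.
#9 H - E = 2 - 6 = -4, not -5 — violated.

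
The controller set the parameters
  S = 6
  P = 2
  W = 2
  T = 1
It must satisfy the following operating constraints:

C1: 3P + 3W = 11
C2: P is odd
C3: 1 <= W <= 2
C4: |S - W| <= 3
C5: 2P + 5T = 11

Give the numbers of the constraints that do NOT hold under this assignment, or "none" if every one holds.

The assignment fails constraints 1, 2, 4, and 5.

C1: 3P + 3W = 3(2) + 3(2) = 12, not 11 — fails.
C2: P = 2 is even — fails.
C3: W = 2 lies in [1, 2] — holds.
C4: |6 - 2| = 4; 4 > 3, exceeds bound 3 — fails.
C5: 2P + 5T = 2(2) + 5(1) = 9, not 11 — fails.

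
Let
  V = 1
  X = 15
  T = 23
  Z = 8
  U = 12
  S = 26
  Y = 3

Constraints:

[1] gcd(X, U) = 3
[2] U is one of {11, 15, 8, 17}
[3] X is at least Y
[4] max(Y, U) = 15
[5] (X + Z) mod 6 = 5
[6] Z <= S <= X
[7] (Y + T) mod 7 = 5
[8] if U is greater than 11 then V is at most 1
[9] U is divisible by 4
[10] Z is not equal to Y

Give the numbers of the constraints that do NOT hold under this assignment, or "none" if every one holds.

[1] gcd(15, 12) = 3  ✓
[2] U = 12 is not in {11, 15, 8, 17}  ✗
[3] X = 15, Y = 3; 15 ≥ 3  ✓
[4] max(3, 12) = 12, not 15  ✗
[5] X + Z = 23; 23 mod 6 = 5  ✓
[6] values 8, 26, 15; S = 26 is not <= X = 15  ✗
[7] Y + T = 26; 26 mod 7 = 5  ✓
[8] U = 12 > 11, so we need V ≤ 1; V = 1 ≤ 1  ✓
[9] 12 / 4 = 3, so 4 divides 12  ✓
[10] Z = 8, Y = 3; distinct  ✓

The assignment fails constraints 2, 4, and 6.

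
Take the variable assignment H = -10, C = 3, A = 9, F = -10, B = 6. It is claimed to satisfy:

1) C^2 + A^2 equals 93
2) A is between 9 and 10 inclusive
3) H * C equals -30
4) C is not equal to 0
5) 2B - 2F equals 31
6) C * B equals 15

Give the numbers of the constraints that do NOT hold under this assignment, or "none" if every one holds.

Constraints 1, 5, and 6 do not hold.

1) C^2 + A^2 = 3^2 + 9^2 = 9 + 81 = 90, not 93 — fails.
2) A = 9 lies in [9, 10] — holds.
3) H * C = -10 * 3 = -30 — holds.
4) C = 3, and 3 ≠ 0 — holds.
5) 2B - 2F = 2(6) - 2(-10) = 32, not 31 — fails.
6) C * B = 3 * 6 = 18, not 15 — fails.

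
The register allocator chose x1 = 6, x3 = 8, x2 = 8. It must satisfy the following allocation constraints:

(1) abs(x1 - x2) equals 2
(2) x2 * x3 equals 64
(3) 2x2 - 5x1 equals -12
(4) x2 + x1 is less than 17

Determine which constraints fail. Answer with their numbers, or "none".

No — constraint 3 is not satisfied.

(1) abs(6 - 8) = 2 — OK.
(2) x2 * x3 = 8 * 8 = 64 — OK.
(3) 2x2 - 5x1 = 2(8) - 5(6) = -14, not -12 — violated.
(4) x2 + x1 = 8 + 6 = 14; 14 < 17 — OK.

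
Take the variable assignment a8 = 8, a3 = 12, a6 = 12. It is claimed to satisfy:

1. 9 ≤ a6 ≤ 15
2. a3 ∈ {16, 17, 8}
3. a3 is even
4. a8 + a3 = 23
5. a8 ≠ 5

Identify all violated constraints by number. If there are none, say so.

1. a6 = 12 lies in [9, 15] — holds.
2. a3 = 12 is not in {16, 17, 8} — does not hold.
3. a3 = 12 is even — holds.
4. a8 + a3 = 8 + 12 = 20, not 23 — does not hold.
5. a8 = 8, and 8 ≠ 5 — holds.

Violated: 2 and 4.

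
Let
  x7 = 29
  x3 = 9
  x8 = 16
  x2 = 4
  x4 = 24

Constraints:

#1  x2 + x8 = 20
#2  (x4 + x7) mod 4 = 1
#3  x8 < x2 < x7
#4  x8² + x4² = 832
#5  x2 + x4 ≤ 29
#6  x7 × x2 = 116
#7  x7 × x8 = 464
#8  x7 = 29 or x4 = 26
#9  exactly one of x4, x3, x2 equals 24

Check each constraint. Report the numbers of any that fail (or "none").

Constraint 3 does not hold.

#1 x2 + x8 = 4 + 16 = 20 — holds.
#2 x4 + x7 = 53; 53 mod 4 = 1 — holds.
#3 values 16, 4, 29; x8 = 16 is not < x2 = 4 — fails.
#4 x8² + x4² = 16² + 24² = 256 + 576 = 832 — holds.
#5 x2 + x4 = 4 + 24 = 28; 28 ≤ 29 — holds.
#6 x7 × x2 = 29 × 4 = 116 — holds.
#7 x7 × x8 = 29 × 16 = 464 — holds.
#8 x7 = 29 = 29 (first disjunct) — holds.
#9 x4=24, x3=9, x2=4; 1 of them equals 24 — holds.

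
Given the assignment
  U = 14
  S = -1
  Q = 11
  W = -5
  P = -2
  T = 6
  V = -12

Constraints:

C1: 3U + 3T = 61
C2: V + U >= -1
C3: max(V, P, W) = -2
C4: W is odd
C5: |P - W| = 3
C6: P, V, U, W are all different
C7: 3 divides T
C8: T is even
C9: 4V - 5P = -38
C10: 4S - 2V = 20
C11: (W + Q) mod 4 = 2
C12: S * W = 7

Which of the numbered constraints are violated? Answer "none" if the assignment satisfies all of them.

Constraints 1 and 12 are violated.

C1: 3U + 3T = 3(14) + 3(6) = 60, not 61 — violated.
C2: V + U = -12 + 14 = 2; 2 ≥ -1 — satisfied.
C3: max(-12, -2, -5) = -2 — satisfied.
C4: W = -5 is odd — satisfied.
C5: |-2 - (-5)| = 3 — satisfied.
C6: values -2, -12, 14, -5 are pairwise distinct — satisfied.
C7: 6 / 3 = 2, so 3 divides 6 — satisfied.
C8: T = 6 is even — satisfied.
C9: 4V - 5P = 4(-12) - 5(-2) = -38 — satisfied.
C10: 4S - 2V = 4(-1) - 2(-12) = 20 — satisfied.
C11: W + Q = 6; 6 mod 4 = 2 — satisfied.
C12: S * W = -1 * (-5) = 5, not 7 — violated.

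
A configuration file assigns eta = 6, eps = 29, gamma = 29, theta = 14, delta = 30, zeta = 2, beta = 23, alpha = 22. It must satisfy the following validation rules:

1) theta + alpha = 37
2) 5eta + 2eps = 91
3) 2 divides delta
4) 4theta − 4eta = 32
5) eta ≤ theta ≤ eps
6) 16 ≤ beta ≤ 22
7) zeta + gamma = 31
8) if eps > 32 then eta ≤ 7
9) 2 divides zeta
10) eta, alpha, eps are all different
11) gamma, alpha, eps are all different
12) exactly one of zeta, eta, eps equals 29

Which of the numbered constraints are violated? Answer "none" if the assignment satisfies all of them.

No — constraints 1, 2, 6, 11 are not satisfied.

1) theta + alpha = 14 + 22 = 36, not 37  fails
2) 5eta + 2eps = 5(6) + 2(29) = 88, not 91  fails
3) 30 / 2 = 15, so 2 divides 30  holds
4) 4theta − 4eta = 4(14) − 4(6) = 32  holds
5) values 6 ≤ 14 ≤ 29  holds
6) beta = 23 is outside [16, 22]  fails
7) zeta + gamma = 2 + 29 = 31  holds
8) eps = 29, not > 32; antecedent false, conditional vacuously true  holds
9) 2 / 2 = 1, so 2 divides 2  holds
10) values 6, 22, 29 are pairwise distinct  holds
11) gamma = eps = 29, not all different  fails
12) zeta=2, eta=6, eps=29; 1 of them equals 29  holds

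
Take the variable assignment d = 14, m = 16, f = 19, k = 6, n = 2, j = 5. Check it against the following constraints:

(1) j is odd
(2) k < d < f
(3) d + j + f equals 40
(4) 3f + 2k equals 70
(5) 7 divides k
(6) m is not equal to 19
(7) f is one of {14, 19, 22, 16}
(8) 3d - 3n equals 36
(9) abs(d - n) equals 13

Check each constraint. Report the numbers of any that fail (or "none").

(1) j = 5 is odd — satisfied.
(2) values 6 < 14 < 19 — satisfied.
(3) d + j + f = 14 + 5 + 19 = 38, not 40 — violated.
(4) 3f + 2k = 3(19) + 2(6) = 69, not 70 — violated.
(5) 6 = 7*0 + 6, so 7 does not divide 6 — violated.
(6) m = 16, and 16 ≠ 19 — satisfied.
(7) f = 19 is in {14, 19, 22, 16} — satisfied.
(8) 3d - 3n = 3(14) - 3(2) = 36 — satisfied.
(9) abs(14 - 2) = 12, not 13 — violated.

The assignment fails constraints 3, 4, 5, 9.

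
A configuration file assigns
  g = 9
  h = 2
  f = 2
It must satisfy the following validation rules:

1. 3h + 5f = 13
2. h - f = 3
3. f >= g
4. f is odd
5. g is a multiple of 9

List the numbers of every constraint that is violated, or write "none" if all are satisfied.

1. 3h + 5f = 3(2) + 5(2) = 16, not 13 — violated.
2. h - f = 2 - 2 = 0, not 3 — violated.
3. f = 2, g = 9; 2 < 9 (want ≥) — violated.
4. f = 2 is even — violated.
5. 9 / 9 = 1, so 9 divides 9 — OK.

Constraints 1, 2, 3, and 4 are violated.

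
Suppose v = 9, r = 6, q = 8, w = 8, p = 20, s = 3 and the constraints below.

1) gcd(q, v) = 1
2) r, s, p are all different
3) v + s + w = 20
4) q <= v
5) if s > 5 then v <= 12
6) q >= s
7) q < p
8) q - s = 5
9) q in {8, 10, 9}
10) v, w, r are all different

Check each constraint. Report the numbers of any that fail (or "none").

1) gcd(8, 9) = 1  yes
2) values 6, 3, 20 are pairwise distinct  yes
3) v + s + w = 9 + 3 + 8 = 20  yes
4) q = 8, v = 9; 8 ≤ 9  yes
5) s = 3, not > 5; antecedent false, conditional vacuously true  yes
6) q = 8, s = 3; 8 ≥ 3  yes
7) q = 8, p = 20; 8 < 20  yes
8) q - s = 8 - 3 = 5  yes
9) q = 8 is in {8, 10, 9}  yes
10) values 9, 8, 6 are pairwise distinct  yes

None — every constraint holds.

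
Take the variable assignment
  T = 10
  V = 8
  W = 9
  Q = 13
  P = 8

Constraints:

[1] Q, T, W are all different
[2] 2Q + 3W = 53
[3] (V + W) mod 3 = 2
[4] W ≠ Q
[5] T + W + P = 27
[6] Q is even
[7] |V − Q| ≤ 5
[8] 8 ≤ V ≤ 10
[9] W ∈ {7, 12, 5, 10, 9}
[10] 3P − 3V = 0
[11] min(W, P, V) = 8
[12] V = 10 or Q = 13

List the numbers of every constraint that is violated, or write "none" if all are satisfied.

The assignment fails constraint 6.

[1] values 13, 10, 9 are pairwise distinct — holds.
[2] 2Q + 3W = 2(13) + 3(9) = 53 — holds.
[3] V + W = 17; 17 mod 3 = 2 — holds.
[4] W = 9, Q = 13; distinct — holds.
[5] T + W + P = 10 + 9 + 8 = 27 — holds.
[6] Q = 13 is odd — fails.
[7] |8 − 13| = 5; 5 ≤ 5 — holds.
[8] V = 8 lies in [8, 10] — holds.
[9] W = 9 is in {7, 12, 5, 10, 9} — holds.
[10] 3P − 3V = 3(8) − 3(8) = 0 — holds.
[11] min(9, 8, 8) = 8 — holds.
[12] V = 8 ≠ 10, but Q = 13 = 13 (second disjunct) — holds.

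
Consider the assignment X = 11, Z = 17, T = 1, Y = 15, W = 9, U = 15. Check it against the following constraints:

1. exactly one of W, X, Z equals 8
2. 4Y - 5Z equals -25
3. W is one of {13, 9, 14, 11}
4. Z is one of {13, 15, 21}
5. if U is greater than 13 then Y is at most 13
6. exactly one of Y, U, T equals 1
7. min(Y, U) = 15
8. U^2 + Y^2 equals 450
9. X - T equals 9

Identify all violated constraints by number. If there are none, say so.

Violated: 1, 4, 5, and 9.

1. W=9, X=11, Z=17; 0 of them equal 8, not exactly one  ✘
2. 4Y - 5Z = 4(15) - 5(17) = -25  ✔
3. W = 9 is in {13, 9, 14, 11}  ✔
4. Z = 17 is not in {13, 15, 21}  ✘
5. U = 15 > 13, so we need Y ≤ 13; but Y = 15 > 13  ✘
6. Y=15, U=15, T=1; 1 of them equals 1  ✔
7. min(15, 15) = 15  ✔
8. U^2 + Y^2 = 15^2 + 15^2 = 225 + 225 = 450  ✔
9. X - T = 11 - 1 = 10, not 9  ✘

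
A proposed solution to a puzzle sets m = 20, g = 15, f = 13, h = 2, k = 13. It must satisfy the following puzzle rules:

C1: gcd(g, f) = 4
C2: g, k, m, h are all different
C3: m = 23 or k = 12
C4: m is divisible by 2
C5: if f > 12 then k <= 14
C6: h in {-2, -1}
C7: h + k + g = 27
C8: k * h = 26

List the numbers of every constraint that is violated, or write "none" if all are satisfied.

Constraints 1, 3, 6, and 7 are violated.

C1: gcd(15, 13) = 1, not 4  ✘
C2: values 15, 13, 20, 2 are pairwise distinct  ✔
C3: m = 20 ≠ 23 and k = 13 ≠ 12; both disjuncts false  ✘
C4: 20 / 2 = 10, so 2 divides 20  ✔
C5: f = 13 > 12, so we need k ≤ 14; k = 13 ≤ 14  ✔
C6: h = 2 is not in {-2, -1}  ✘
C7: h + k + g = 2 + 13 + 15 = 30, not 27  ✘
C8: k * h = 13 * 2 = 26  ✔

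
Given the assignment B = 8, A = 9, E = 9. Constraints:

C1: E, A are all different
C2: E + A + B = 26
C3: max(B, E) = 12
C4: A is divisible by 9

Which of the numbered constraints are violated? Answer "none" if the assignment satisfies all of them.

C1: E = A = 9, not all different  false
C2: E + A + B = 9 + 9 + 8 = 26  true
C3: max(8, 9) = 9, not 12  false
C4: 9 / 9 = 1, so 9 divides 9  true

Constraints 1 and 3 are violated.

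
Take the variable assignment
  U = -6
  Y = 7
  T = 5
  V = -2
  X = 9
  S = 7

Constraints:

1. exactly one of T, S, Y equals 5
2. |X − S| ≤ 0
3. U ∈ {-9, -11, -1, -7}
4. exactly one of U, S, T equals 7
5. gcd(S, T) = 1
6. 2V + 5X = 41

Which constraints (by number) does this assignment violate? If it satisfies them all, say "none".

The assignment fails constraints 2, 3.

1. T=5, S=7, Y=7; 1 of them equals 5  yes
2. |9 − 7| = 2; 2 > 0, exceeds bound 0  no
3. U = -6 is not in {-9, -11, -1, -7}  no
4. U=-6, S=7, T=5; 1 of them equals 7  yes
5. gcd(7, 5) = 1  yes
6. 2V + 5X = 2(-2) + 5(9) = 41  yes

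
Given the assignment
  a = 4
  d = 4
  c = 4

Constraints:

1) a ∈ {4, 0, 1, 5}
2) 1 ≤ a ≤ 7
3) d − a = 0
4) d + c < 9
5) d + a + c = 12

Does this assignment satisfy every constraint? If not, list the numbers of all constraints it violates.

All constraints are satisfied.

1) a = 4 is in {4, 0, 1, 5}  yes
2) a = 4 lies in [1, 7]  yes
3) d − a = 4 − 4 = 0  yes
4) d + c = 4 + 4 = 8; 8 < 9  yes
5) d + a + c = 4 + 4 + 4 = 12  yes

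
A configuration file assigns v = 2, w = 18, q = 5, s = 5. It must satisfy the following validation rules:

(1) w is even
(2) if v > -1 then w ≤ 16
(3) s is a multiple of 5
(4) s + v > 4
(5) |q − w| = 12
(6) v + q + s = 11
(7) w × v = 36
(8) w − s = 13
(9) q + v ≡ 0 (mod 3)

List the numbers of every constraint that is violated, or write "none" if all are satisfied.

Constraints 2, 5, 6, 9 do not hold.

(1) w = 18 is even  ✔
(2) v = 2 > -1, so we need w ≤ 16; but w = 18 > 16  ✘
(3) 5 / 5 = 1, so 5 divides 5  ✔
(4) s + v = 5 + 2 = 7; 7 > 4  ✔
(5) |5 − 18| = 13, not 12  ✘
(6) v + q + s = 2 + 5 + 5 = 12, not 11  ✘
(7) w × v = 18 × 2 = 36  ✔
(8) w − s = 18 − 5 = 13  ✔
(9) q + v = 7; 7 mod 3 = 1, not 0  ✘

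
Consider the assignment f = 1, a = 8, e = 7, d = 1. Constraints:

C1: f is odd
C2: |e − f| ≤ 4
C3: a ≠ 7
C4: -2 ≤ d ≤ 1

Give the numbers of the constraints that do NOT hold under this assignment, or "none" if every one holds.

Constraint 2 is violated.

C1: f = 1 is odd — holds.
C2: |7 − 1| = 6; 6 > 4, exceeds bound 4 — fails.
C3: a = 8, and 8 ≠ 7 — holds.
C4: d = 1 lies in [-2, 1] — holds.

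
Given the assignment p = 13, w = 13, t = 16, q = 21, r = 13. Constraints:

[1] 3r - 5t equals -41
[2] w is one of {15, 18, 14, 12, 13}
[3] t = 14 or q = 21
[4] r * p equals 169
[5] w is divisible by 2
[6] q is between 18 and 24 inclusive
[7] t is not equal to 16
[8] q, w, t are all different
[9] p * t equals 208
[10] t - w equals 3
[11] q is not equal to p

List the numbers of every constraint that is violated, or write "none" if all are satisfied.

Constraints 5, 7 are violated.

[1] 3r - 5t = 3(13) - 5(16) = -41 — holds.
[2] w = 13 is in {15, 18, 14, 12, 13} — holds.
[3] t = 16 ≠ 14, but q = 21 = 21 (second disjunct) — holds.
[4] r * p = 13 * 13 = 169 — holds.
[5] 13 = 2*6 + 1, so 2 does not divide 13 — does not hold.
[6] q = 21 lies in [18, 24] — holds.
[7] t = 16, but 16 is required to differ — does not hold.
[8] values 21, 13, 16 are pairwise distinct — holds.
[9] p * t = 13 * 16 = 208 — holds.
[10] t - w = 16 - 13 = 3 — holds.
[11] q = 21, p = 13; distinct — holds.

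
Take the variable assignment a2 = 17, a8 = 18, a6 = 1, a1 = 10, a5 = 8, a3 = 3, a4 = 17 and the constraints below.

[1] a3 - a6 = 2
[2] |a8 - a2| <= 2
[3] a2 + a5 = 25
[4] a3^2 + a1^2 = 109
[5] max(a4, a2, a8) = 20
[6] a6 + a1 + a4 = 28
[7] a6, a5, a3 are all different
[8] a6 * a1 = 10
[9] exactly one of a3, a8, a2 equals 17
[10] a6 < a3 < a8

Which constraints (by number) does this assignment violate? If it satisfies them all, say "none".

[1] a3 - a6 = 3 - 1 = 2 — holds.
[2] |18 - 17| = 1; 1 ≤ 2 — holds.
[3] a2 + a5 = 17 + 8 = 25 — holds.
[4] a3^2 + a1^2 = 3^2 + 10^2 = 9 + 100 = 109 — holds.
[5] max(17, 17, 18) = 18, not 20 — does not hold.
[6] a6 + a1 + a4 = 1 + 10 + 17 = 28 — holds.
[7] values 1, 8, 3 are pairwise distinct — holds.
[8] a6 * a1 = 1 * 10 = 10 — holds.
[9] a3=3, a8=18, a2=17; 1 of them equals 17 — holds.
[10] values 1 < 3 < 18 — holds.

Constraint 5 does not hold.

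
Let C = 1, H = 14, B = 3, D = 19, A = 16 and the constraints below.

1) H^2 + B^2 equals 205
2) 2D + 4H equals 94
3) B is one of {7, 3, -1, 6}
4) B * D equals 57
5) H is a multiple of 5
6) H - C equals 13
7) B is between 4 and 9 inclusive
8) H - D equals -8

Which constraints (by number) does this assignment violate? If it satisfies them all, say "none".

Violated: 5, 7, and 8.

1) H^2 + B^2 = 14^2 + 3^2 = 196 + 9 = 205 — holds.
2) 2D + 4H = 2(19) + 4(14) = 94 — holds.
3) B = 3 is in {7, 3, -1, 6} — holds.
4) B * D = 3 * 19 = 57 — holds.
5) 14 = 5*2 + 4, so 5 does not divide 14 — does not hold.
6) H - C = 14 - 1 = 13 — holds.
7) B = 3 is outside [4, 9] — does not hold.
8) H - D = 14 - 19 = -5, not -8 — does not hold.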